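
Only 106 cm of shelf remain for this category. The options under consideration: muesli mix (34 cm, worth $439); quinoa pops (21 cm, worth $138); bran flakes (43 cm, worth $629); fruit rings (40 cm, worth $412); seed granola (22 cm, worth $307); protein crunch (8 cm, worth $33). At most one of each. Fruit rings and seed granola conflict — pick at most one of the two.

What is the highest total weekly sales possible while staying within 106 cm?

1375

Muesli mix + bran flakes + seed granola uses 99 of the 106 cm and totals 1375.
Runner-up muesli mix + quinoa pops + bran flakes + protein crunch tops out at 1239.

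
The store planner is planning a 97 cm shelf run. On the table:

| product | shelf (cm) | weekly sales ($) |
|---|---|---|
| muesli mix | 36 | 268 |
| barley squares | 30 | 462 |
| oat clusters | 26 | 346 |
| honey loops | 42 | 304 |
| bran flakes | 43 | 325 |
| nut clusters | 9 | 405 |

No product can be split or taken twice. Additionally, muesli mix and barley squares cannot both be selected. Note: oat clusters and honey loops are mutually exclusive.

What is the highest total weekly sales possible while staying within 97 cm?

1213

Ranking by ratio (weekly sales/cm): nut clusters 45.00, barley squares 15.40, oat clusters 13.31.
Taking barley squares + oat clusters + nut clusters: 65 cm used, 1213 in weekly sales.
That's the maximum — no feasible swap from here does better than 1213.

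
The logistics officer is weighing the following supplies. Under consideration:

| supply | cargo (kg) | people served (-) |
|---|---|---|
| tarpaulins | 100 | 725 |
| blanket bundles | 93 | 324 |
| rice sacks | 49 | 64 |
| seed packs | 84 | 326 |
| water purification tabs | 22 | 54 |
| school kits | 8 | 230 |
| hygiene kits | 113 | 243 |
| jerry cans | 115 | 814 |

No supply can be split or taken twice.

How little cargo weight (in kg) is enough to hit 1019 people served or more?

Need the lightest bundle worth ≥ 1019.
school kits + jerry cans: 1044 people served at 123 kg.
Below 123 kg the best achievable stays under 1019.

123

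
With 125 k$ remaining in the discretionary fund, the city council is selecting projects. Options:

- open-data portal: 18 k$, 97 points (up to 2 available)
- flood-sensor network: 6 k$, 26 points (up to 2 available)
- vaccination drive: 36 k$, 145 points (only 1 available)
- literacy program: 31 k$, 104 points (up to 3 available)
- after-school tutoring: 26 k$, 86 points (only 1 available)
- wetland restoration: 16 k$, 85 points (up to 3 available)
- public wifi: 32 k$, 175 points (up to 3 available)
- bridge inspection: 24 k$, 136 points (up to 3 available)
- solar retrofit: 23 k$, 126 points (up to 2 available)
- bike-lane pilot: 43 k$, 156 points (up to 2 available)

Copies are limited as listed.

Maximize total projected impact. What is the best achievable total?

687

Ranking by ratio (projected impact/k$): bridge inspection 5.67, solar retrofit 5.48, public wifi 5.47.
A density-first pass picks flood-sensor network + 3×bridge inspection + 2×solar retrofit — 686 at 124 k$.
Dropping flood-sensor network and 2×solar retrofit frees 52 k$; slotting in 2×open-data portal + wetland restoration (52 k$) lifts the total to 687 at 124 k$.
Every other selection either busts 125 k$ or exceeds an availability limit or fails to beat 687.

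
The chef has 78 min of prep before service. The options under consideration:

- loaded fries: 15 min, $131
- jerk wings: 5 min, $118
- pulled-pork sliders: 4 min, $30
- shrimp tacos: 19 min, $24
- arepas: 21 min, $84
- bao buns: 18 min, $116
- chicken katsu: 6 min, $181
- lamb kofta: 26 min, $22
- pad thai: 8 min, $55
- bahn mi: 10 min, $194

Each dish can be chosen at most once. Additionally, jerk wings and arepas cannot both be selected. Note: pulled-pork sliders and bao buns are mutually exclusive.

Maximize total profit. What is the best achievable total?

795

Taking loaded fries + jerk wings + bao buns + chicken katsu + pad thai + bahn mi: 62 min used, 795 in profit.
The closest alternative, loaded fries + jerk wings + shrimp tacos + bao buns + chicken katsu + bahn mi, reaches only 764.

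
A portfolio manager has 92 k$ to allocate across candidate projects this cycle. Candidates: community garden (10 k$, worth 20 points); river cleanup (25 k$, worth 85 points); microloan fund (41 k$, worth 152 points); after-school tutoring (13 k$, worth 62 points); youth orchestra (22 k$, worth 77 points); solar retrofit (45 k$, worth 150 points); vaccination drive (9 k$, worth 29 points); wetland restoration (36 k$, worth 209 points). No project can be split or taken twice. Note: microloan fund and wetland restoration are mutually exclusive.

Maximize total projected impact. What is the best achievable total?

400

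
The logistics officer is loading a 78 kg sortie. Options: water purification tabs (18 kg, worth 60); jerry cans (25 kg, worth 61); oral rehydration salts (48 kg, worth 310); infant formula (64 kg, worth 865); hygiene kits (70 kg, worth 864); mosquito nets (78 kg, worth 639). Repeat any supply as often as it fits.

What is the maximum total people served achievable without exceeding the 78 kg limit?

865

Density check — infant formula 13.52, hygiene kits 12.34, mosquito nets 8.19 are the best per kg.
Best packing: infant formula — 64 kg, 865 total.
Nothing else within 78 kg beats 865.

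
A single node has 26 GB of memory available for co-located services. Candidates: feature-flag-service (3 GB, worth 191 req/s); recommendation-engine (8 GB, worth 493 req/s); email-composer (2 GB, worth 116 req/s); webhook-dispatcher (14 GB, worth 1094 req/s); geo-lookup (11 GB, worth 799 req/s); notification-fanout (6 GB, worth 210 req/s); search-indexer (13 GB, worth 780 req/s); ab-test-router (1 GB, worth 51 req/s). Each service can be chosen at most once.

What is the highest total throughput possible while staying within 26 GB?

The ratio ordering already packs tightly: webhook-dispatcher + geo-lookup + ab-test-router, 26 GB, 1944.
An exhaustive check of the 256 subsets confirms 1944.

1944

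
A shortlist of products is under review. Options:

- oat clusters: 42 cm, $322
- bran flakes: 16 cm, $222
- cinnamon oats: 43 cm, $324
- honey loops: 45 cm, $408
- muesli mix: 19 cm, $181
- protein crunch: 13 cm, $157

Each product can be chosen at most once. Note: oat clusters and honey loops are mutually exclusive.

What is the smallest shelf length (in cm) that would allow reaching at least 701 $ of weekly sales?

Look for the lowest-shelf combination reaching 701.
oat clusters + bran flakes + protein crunch: 701 weekly sales at 71 cm.
No combination under 71 cm hits 701.

71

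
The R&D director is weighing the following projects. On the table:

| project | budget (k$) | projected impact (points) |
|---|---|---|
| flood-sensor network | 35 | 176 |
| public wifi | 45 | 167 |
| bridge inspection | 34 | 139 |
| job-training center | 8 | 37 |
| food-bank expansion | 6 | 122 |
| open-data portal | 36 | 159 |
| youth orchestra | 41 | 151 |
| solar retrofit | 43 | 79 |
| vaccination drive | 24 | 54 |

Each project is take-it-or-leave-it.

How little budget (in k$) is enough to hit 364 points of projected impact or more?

73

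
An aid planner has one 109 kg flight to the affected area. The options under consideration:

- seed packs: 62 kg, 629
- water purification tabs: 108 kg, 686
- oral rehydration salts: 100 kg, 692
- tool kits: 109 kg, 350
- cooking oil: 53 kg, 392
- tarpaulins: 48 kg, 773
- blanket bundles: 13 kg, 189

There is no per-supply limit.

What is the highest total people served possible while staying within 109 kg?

Density check — tarpaulins 16.10, blanket bundles 14.54, seed packs 10.15, cooking oil 7.40 are the best per kg.
The ratio ordering already packs tightly: 2×tarpaulins + blanket bundles, 109 kg, 1735.
That's the maximum — no swap from here does better than 1735.

1735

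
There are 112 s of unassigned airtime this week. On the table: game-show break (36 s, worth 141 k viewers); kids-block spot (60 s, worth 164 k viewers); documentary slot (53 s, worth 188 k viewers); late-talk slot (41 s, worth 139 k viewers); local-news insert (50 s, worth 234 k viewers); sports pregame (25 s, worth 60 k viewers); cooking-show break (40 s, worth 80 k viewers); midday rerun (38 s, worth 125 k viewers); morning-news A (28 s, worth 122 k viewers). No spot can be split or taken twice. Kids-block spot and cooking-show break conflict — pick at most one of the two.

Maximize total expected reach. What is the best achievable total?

435

The ratio heuristic lands on local-news insert + sports pregame + morning-news A (416) but leaves 9 s idle.
Replace morning-news A with game-show break: the trade gains 19 net, giving 435 at 111 s.
Runner-up documentary slot + local-news insert tops out at 422.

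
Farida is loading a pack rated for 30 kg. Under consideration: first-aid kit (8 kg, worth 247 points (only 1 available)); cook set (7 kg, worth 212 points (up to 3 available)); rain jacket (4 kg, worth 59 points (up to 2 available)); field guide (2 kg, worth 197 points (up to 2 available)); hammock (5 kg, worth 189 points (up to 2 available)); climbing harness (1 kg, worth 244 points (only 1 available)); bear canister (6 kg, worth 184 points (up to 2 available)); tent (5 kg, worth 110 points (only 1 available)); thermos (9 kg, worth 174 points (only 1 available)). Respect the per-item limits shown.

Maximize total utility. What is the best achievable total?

1475

A density-first pass picks first-aid kit + 2×field guide + 2×hammock + climbing harness + bear canister — 1447 at 29 kg.
The 6 kg tied up in bear canister is better spent on cook set — total rises to 1475 (30 kg).
Nothing else within 30 kg beats 1475.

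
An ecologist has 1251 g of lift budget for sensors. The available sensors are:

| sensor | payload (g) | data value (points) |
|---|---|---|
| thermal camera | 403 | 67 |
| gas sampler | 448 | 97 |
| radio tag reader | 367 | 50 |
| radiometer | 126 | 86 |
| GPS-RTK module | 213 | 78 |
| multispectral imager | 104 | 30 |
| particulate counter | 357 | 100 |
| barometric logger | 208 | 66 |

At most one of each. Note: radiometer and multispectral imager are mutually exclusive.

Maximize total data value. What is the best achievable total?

Best packing: gas sampler + radiometer + GPS-RTK module + particulate counter — 1144 g, 361 total.
No other feasible combination exceeds 361.

361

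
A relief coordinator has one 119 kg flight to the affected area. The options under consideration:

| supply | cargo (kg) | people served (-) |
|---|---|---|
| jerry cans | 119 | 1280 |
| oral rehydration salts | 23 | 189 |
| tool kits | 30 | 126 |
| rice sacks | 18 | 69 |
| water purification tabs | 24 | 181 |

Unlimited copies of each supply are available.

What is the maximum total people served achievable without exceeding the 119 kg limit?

1280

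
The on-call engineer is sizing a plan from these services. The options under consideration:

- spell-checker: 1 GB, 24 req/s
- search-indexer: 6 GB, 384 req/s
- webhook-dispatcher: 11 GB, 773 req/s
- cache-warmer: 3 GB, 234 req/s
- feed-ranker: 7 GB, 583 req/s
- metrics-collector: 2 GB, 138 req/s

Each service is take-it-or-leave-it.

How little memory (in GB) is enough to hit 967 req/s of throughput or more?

Minimise GB subject to total throughput ≥ 967.
Taking search-indexer + feed-ranker gives 967 (≥ 967) for 13 GB.
Any bundle with less than 13 GB falls short of 967.

13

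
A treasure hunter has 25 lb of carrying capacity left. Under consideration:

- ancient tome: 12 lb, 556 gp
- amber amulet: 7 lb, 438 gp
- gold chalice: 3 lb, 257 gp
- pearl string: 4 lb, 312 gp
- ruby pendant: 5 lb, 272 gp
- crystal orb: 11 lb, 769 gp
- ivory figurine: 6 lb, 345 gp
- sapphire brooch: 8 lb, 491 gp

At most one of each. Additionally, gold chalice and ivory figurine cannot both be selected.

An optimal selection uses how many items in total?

The maximum value within 25 lb is 1776.
One optimal bundle: amber amulet + gold chalice + pearl string + crystal orb (25 lb).
All optima have 4 items.

4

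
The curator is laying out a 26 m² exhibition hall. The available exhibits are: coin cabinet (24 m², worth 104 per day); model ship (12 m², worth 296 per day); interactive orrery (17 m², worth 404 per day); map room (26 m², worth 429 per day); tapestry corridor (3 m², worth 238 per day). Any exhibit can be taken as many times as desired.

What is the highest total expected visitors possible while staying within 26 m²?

1904

Best packing: 8×tapestry corridor — 24 m², 1904 total.
The spare 2 m² is too small for any remaining exhibit, and no exchange beats 1904.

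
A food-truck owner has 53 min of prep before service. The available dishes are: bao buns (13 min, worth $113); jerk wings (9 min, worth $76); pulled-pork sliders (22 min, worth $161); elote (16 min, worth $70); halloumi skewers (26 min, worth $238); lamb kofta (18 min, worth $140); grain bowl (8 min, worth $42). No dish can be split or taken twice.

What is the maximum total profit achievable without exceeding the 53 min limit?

454

Taking the top-ratio dishes first gives bao buns + jerk wings + halloumi skewers for 427 (48 min).
The 13 min tied up in bao buns is better spent on lamb kofta — total rises to 454 (53 min).
An exhaustive check of the 128 subsets confirms 454.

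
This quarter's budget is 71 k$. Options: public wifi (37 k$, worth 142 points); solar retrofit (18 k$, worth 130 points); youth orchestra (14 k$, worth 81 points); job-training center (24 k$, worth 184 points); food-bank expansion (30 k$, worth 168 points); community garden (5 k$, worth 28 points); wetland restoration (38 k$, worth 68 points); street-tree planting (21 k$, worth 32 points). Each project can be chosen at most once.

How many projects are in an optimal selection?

Best achievable projected impact is 433.
youth orchestra + job-training center + food-bank expansion hits 433 at 68 k$.
Every optimal selection uses 3 projects.

3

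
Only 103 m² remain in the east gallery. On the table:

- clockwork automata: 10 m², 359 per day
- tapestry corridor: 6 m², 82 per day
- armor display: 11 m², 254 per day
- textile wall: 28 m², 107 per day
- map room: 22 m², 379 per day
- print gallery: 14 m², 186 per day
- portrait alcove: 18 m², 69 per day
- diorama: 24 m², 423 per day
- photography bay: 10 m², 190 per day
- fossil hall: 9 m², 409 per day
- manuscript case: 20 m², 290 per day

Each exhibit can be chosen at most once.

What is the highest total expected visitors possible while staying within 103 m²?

Ranking by ratio (expected visitors/m²): fossil hall 45.44, clockwork automata 35.90, armor display 23.09, photography bay 19.00.
A density-first pass picks clockwork automata + tapestry corridor + armor display + map room + diorama + photography bay + fossil hall — 2096 at 92 m².
Dropping tapestry corridor frees 6 m²; slotting in print gallery (14 m²) lifts the total to 2200 at 100 m².
The closest alternative, clockwork automata + tapestry corridor + armor display + map room + diorama + fossil hall + manuscript case, reaches only 2196.

2200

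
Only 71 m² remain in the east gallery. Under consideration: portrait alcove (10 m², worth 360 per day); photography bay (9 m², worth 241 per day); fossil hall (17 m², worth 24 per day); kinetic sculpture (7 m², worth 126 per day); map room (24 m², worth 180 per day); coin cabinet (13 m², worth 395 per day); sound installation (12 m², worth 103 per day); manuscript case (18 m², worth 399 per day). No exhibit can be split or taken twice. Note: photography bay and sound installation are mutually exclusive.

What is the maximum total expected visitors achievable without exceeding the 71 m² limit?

1521

Best packing: portrait alcove + photography bay + kinetic sculpture + coin cabinet + manuscript case — 57 m², 1521 total.
The closest alternative, portrait alcove + photography bay + fossil hall + coin cabinet + manuscript case, reaches only 1419.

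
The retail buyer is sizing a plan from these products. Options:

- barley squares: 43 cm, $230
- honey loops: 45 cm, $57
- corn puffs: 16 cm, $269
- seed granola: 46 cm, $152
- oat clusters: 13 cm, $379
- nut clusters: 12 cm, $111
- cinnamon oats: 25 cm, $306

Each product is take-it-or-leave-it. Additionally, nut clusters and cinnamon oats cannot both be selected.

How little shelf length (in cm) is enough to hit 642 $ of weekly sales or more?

Look for the lowest-shelf combination reaching 642.
corn puffs + oat clusters: 648 weekly sales at 29 cm.
No combination under 29 cm hits 642.

29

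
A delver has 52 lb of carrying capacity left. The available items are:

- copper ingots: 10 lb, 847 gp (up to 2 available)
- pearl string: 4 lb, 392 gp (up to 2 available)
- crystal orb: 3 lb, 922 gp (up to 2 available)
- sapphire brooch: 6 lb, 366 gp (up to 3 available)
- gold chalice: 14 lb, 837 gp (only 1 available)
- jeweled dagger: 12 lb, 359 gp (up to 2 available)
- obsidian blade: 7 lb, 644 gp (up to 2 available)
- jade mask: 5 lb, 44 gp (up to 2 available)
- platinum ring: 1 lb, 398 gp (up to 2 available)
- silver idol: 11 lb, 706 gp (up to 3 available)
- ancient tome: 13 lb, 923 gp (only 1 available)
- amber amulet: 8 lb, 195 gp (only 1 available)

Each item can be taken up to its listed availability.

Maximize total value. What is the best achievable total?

The ratio ordering already packs tightly: 2×copper ingots + 2×pearl string + 2×crystal orb + 2×obsidian blade + 2×platinum ring, 50 lb, 6406.
The spare 2 lb is too small for any remaining item, and no exchange beats 6406.

6406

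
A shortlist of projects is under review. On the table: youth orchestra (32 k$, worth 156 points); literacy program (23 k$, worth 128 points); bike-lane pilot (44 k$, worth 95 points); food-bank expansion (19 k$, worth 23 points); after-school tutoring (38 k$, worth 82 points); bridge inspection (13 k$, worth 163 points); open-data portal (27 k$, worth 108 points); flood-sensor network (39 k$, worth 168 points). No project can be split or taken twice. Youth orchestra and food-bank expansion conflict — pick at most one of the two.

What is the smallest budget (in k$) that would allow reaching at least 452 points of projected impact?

75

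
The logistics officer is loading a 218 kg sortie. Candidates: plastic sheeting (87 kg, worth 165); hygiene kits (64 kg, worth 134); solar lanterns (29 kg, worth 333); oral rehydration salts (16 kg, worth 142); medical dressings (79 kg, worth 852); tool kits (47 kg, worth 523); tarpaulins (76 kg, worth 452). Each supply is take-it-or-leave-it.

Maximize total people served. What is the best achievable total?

Density check — solar lanterns 11.48, tool kits 11.13, medical dressings 10.78, oral rehydration salts 8.88 are the best per kg.
A density-first pass picks solar lanterns + oral rehydration salts + medical dressings + tool kits — 1850 at 171 kg.
Replace solar lanterns with tarpaulins: the trade gains 119 net, giving 1969 at 218 kg.
The closest alternative, solar lanterns + oral rehydration salts + medical dressings + tool kits, reaches only 1850.

1969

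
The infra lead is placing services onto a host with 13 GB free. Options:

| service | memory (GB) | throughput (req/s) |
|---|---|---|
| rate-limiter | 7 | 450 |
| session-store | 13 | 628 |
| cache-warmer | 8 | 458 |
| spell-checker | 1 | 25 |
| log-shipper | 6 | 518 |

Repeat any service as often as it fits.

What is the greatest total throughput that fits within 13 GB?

1061

Ranking by ratio (throughput/GB): log-shipper 86.33, rate-limiter 64.29, cache-warmer 57.25, session-store 48.31.
Spell-checker + 2×log-shipper uses 13 of the 13 GB and totals 1061.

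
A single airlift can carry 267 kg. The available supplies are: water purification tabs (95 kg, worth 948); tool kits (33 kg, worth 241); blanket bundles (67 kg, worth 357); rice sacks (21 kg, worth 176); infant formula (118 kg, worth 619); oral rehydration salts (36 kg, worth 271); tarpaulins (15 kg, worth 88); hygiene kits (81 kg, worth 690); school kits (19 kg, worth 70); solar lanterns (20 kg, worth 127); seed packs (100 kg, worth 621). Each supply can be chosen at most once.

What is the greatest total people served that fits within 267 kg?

Water purification tabs + tool kits + rice sacks + oral rehydration salts + hygiene kits uses 266 of the 267 kg and totals 2326.
That's the maximum — no swap from here does better than 2326.

2326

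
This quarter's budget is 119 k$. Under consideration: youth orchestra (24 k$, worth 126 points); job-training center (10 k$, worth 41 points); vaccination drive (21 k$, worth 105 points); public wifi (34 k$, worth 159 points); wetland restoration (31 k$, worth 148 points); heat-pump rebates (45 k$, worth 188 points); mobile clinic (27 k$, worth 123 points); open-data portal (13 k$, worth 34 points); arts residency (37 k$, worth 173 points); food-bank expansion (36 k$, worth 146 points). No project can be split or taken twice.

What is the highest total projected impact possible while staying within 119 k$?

Greedy by ratio would take youth orchestra + vaccination drive + public wifi + wetland restoration: 110 k$ used, total 538.
Dropping vaccination drive and public wifi frees 55 k$; slotting in mobile clinic + arts residency (64 k$) lifts the total to 570 at 119 k$.
An exhaustive check of the 1024 subsets confirms 570.

570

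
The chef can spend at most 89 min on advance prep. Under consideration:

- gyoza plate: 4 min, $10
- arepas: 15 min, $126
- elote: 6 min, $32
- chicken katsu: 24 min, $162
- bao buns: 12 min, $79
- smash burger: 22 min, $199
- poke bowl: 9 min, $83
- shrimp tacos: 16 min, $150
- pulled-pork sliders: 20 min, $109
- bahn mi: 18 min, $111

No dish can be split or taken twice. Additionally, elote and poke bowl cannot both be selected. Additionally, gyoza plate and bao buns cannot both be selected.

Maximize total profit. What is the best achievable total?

720

Taking arepas + chicken katsu + smash burger + poke bowl + shrimp tacos: 86 min used, 720 in profit.
An exhaustive check of the 1024 subsets confirms 720.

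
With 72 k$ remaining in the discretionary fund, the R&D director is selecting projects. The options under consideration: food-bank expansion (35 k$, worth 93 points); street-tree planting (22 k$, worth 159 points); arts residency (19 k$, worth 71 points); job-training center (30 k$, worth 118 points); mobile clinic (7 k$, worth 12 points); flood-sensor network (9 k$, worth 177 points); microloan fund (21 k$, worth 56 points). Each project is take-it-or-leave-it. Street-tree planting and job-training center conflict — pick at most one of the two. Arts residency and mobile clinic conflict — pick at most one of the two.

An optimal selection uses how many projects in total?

4

The maximum projected impact within 72 k$ is 463.
street-tree planting + arts residency + flood-sensor network + microloan fund hits 463 at 71 k$.
All optima have 4 projects.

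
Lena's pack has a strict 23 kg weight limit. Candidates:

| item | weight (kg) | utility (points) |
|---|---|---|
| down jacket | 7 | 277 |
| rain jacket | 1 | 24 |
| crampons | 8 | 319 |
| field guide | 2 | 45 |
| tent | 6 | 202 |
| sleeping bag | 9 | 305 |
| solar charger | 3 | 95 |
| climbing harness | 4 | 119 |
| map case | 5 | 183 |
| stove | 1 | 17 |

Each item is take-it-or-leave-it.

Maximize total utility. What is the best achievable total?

874

Best packing: down jacket + crampons + solar charger + map case — 23 kg, 874 total.
The closest alternative, down jacket + rain jacket + crampons + field guide + map case, reaches only 848.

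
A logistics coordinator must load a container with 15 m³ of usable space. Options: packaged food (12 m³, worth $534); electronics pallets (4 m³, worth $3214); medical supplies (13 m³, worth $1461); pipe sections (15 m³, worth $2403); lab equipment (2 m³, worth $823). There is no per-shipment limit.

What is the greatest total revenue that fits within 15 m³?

By revenue per m³: electronics pallets 803.50, lab equipment 411.50, pipe sections 160.20, medical supplies 112.38 lead.
3×electronics pallets + lab equipment uses 14 of the 15 m³ and totals 10465.
Nothing else within 15 m³ beats 10465.

10465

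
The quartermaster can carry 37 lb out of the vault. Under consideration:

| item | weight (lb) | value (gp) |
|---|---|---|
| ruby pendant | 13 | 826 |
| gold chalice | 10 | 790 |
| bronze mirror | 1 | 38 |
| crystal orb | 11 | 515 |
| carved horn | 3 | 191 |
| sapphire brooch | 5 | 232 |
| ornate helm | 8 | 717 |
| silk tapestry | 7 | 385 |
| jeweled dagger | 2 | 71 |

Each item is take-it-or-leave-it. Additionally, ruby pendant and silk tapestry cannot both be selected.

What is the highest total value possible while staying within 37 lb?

Ranking by ratio (value/lb): ornate helm 89.62, gold chalice 79.00, carved horn 63.67, ruby pendant 63.54.
Best packing: ruby pendant + gold chalice + bronze mirror + carved horn + ornate helm + jeweled dagger — 37 lb, 2633 total.

2633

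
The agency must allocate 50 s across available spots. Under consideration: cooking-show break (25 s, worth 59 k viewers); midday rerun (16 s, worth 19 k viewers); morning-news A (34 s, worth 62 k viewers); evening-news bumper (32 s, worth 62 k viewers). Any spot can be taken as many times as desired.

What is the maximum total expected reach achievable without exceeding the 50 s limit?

118

The ratio ordering already packs tightly: 2×cooking-show break, 50 s, 118.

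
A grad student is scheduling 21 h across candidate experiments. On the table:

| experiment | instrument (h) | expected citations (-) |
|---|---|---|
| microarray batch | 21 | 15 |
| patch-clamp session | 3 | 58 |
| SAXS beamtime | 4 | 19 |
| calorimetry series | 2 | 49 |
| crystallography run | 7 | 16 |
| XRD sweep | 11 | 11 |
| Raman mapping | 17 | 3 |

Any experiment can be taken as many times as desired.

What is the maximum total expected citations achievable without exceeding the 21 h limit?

Density check — calorimetry series 24.50, patch-clamp session 19.33, SAXS beamtime 4.75, crystallography run 2.29 are the best per h.
The ratio heuristic lands on 10×calorimetry series (490) but leaves 1 h idle.
Dropping calorimetry series frees 2 h; slotting in patch-clamp session (3 h) lifts the total to 499 at 21 h.
Nothing else within 21 h beats 499.

499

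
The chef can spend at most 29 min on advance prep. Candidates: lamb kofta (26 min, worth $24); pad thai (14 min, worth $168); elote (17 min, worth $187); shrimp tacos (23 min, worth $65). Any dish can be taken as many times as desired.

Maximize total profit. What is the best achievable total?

Density check — pad thai 12.00, elote 11.00, shrimp tacos 2.83, lamb kofta 0.92 are the best per min.
Taking 2×pad thai: 28 min used, 336 in profit.
Every other selection either busts 29 min or fails to beat 336.

336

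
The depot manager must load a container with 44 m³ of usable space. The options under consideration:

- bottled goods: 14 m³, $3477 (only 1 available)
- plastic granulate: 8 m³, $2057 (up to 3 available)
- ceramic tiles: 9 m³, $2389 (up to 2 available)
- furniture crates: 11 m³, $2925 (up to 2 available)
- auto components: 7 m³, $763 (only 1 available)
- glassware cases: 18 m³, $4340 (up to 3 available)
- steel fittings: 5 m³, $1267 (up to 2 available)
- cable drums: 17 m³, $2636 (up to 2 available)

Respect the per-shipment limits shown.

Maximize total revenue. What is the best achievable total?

11563

Ranking by ratio (revenue/m³): furniture crates 265.91, ceramic tiles 265.44, plastic granulate 257.12, steel fittings 253.40.
The ratio heuristic lands on 2×ceramic tiles + 2×furniture crates (10628) but leaves 4 m³ idle.
Replace ceramic tiles with plastic granulate + steel fittings: the trade gains 935 net, giving 11563 at 44 m³.
That's the maximum — no swap from here does better than 11563.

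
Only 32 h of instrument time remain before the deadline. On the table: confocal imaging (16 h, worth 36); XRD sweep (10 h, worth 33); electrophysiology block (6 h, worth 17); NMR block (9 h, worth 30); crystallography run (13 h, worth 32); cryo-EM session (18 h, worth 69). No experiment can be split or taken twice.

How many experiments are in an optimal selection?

Optimal total is 102.
XRD sweep + cryo-EM session hits 102 at 28 h.
Every optimal selection uses 2 experiments.

2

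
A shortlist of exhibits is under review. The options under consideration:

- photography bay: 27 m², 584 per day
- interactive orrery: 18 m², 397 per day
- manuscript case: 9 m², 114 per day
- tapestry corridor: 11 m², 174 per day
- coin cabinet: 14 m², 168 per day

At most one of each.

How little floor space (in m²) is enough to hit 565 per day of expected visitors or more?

27

Look for the lowest-floor combination reaching 565.
photography bay reaches 584 using 27 m².
No combination under 27 m² hits 565.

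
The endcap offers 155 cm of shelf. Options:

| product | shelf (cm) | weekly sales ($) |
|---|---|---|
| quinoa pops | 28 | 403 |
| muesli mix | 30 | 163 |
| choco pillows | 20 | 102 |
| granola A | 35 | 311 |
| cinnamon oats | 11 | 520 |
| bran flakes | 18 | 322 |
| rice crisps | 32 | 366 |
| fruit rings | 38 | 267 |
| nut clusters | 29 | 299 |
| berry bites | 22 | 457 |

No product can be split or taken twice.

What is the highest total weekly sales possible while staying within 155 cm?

2379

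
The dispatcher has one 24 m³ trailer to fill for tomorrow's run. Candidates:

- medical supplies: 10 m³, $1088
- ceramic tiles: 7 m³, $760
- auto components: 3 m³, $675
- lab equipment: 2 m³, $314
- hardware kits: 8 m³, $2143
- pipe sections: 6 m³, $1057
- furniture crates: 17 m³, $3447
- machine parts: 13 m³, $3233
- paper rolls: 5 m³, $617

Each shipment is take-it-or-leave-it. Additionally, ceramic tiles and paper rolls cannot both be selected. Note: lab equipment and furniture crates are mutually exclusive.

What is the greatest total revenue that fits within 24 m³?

6051

Taking auto components + hardware kits + machine parts: 24 m³ used, 6051 in revenue.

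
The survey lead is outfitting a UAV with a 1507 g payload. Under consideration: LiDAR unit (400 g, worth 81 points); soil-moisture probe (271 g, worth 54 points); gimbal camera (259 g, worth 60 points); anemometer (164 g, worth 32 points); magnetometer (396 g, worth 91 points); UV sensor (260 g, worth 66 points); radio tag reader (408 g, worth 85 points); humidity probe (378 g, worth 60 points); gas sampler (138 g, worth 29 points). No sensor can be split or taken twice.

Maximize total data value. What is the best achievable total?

334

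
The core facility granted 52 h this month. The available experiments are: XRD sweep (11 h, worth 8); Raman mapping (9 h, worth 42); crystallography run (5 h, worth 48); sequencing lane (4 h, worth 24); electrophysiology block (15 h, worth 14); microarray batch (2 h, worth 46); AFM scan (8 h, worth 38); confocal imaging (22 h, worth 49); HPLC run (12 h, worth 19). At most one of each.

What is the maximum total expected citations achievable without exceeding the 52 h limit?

Best packing: Raman mapping + crystallography run + sequencing lane + microarray batch + AFM scan + confocal imaging — 50 h, 247 total.
Next best is XRD sweep + Raman mapping + crystallography run + sequencing lane + microarray batch + AFM scan + HPLC run at 225 (51 h) — short by 22.

247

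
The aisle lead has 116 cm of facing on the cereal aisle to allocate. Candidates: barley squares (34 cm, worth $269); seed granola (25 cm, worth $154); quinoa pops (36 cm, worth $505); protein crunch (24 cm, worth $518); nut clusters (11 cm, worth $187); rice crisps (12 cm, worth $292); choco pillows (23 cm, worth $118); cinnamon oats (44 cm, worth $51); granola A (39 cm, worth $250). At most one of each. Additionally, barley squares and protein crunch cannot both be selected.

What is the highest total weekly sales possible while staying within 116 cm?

Ranking by ratio (weekly sales/cm): rice crisps 24.33, protein crunch 21.58, nut clusters 17.00.
Best packing: seed granola + quinoa pops + protein crunch + nut clusters + rice crisps — 108 cm, 1656 total.
Runner-up quinoa pops + protein crunch + nut clusters + rice crisps + choco pillows tops out at 1620.

1656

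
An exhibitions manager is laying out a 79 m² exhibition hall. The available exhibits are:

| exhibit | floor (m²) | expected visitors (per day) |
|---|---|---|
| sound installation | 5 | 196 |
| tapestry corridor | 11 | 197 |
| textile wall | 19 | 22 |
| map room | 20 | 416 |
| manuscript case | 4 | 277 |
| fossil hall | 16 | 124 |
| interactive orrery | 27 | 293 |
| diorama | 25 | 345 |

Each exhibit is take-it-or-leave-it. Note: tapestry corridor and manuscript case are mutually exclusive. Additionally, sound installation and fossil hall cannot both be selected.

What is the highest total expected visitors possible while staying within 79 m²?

1331

Best packing: map room + manuscript case + interactive orrery + diorama — 76 m², 1331 total.
An exhaustive check of the 256 subsets confirms 1331.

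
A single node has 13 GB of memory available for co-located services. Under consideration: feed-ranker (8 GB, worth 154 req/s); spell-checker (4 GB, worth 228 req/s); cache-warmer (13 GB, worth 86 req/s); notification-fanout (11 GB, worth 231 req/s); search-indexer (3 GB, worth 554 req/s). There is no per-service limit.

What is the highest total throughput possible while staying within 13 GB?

2216

Ranking by ratio (throughput/GB): search-indexer 184.67, spell-checker 57.00, notification-fanout 21.00.
The ratio ordering already packs tightly: 4×search-indexer, 12 GB, 2216.
Nothing else within 13 GB beats 2216.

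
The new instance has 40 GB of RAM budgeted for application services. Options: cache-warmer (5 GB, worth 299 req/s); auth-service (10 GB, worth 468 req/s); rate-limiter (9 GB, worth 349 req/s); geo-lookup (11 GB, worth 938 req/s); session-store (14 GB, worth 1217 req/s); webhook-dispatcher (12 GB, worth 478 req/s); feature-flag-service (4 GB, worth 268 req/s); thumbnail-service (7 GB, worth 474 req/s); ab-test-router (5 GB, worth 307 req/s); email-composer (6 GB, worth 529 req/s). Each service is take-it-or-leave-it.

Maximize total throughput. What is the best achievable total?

Taking the top-ratio services first gives geo-lookup + session-store + thumbnail-service + email-composer for 3158 (38 GB).
Dropping thumbnail-service frees 7 GB; slotting in feature-flag-service + ab-test-router (9 GB) lifts the total to 3259 at 40 GB.

3259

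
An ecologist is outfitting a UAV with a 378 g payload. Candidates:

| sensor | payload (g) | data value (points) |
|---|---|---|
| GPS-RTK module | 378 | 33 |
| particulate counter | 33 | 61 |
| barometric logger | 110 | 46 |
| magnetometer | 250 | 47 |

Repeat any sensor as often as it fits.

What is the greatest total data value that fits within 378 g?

671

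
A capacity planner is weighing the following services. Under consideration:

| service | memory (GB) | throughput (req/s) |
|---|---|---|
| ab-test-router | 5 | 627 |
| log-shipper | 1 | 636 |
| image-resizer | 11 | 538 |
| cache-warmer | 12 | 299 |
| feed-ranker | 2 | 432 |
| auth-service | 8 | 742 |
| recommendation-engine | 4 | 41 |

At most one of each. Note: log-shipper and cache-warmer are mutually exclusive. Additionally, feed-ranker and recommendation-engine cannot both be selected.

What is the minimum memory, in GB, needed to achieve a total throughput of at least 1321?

8

Look for the lowest-memory combination reaching 1321.
ab-test-router + log-shipper + feed-ranker: 1695 throughput at 8 GB.
No combination under 8 GB hits 1321.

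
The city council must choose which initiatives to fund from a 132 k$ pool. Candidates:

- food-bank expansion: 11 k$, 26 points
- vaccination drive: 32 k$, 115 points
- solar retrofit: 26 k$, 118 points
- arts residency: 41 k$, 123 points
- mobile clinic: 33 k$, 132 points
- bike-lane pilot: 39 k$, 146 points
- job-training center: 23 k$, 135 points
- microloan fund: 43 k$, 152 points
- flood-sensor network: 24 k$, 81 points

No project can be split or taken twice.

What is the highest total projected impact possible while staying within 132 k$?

557

Best packing: food-bank expansion + solar retrofit + mobile clinic + bike-lane pilot + job-training center — 132 k$, 557 total.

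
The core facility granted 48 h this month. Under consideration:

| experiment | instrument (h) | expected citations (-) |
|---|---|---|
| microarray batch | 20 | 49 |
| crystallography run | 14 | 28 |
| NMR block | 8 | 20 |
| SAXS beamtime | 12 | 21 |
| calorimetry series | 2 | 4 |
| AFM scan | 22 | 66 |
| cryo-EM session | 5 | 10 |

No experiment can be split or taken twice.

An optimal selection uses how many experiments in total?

3

Optimal total is 125.
One optimal bundle: microarray batch + AFM scan + cryo-EM session (47 h).
Every optimal selection uses 3 experiments.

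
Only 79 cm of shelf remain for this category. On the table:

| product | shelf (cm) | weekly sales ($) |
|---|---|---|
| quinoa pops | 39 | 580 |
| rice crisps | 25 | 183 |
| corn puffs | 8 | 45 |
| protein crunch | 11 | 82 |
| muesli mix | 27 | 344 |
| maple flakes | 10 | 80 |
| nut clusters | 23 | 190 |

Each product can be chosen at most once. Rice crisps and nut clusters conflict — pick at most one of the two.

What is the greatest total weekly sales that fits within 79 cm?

Filling by ratio: quinoa pops + muesli mix + maple flakes for 1004, with 3 cm left unused.
Dropping maple flakes frees 10 cm; slotting in protein crunch (11 cm) lifts the total to 1006 at 77 cm.
The spare 2 cm is too small for any remaining product, and no feasible exchange beats 1006.

1006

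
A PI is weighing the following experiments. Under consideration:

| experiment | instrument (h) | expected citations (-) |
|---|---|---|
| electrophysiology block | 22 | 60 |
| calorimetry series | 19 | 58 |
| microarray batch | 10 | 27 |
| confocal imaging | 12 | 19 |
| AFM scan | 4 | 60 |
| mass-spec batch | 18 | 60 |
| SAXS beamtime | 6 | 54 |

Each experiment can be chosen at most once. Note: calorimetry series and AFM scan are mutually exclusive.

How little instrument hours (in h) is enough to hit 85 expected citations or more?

10

Minimise h subject to total expected citations ≥ 85.
Taking AFM scan + SAXS beamtime gives 114 (≥ 85) for 10 h.
Any bundle with less than 10 h falls short of 85.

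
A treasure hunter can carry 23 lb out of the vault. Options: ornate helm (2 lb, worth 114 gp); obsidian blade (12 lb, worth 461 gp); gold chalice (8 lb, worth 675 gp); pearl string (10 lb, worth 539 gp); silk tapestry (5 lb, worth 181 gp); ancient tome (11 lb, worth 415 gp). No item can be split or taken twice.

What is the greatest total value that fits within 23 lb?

1395

Filling by ratio: ornate helm + gold chalice + pearl string for 1328, with 3 lb left unused.
Dropping ornate helm frees 2 lb; slotting in silk tapestry (5 lb) lifts the total to 1395 at 23 lb.
Nothing else within 23 lb beats 1395.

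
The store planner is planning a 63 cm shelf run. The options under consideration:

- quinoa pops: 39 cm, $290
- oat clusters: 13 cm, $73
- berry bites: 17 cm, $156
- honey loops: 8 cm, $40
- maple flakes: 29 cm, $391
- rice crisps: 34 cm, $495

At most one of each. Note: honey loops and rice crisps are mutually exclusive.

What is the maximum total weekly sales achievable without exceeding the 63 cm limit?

886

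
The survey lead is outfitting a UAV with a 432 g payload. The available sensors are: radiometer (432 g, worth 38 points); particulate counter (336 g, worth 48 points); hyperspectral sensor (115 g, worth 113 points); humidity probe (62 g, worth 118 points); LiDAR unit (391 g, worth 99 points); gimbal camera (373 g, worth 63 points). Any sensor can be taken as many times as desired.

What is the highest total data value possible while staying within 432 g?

708

6×humidity probe uses 372 of the 432 g and totals 708.
Nothing else within 432 g beats 708.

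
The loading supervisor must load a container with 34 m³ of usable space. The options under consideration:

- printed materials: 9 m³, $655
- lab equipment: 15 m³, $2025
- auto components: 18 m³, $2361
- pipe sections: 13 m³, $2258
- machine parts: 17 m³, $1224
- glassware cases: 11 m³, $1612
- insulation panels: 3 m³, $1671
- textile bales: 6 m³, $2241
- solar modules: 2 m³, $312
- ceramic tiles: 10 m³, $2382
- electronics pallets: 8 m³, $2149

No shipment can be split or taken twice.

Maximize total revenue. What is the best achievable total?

Density check — insulation panels 557.00, textile bales 373.50, electronics pallets 268.62 are the best per m³.
Filling by ratio: insulation panels + textile bales + solar modules + ceramic tiles + electronics pallets for 8755, with 5 m³ left unused.
The 8 m³ tied up in electronics pallets is better spent on pipe sections — total rises to 8864 (34 m³).

8864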